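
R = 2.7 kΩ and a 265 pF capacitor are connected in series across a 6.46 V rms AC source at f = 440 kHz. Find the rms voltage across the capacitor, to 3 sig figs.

ω = 2πf = 2.765e+06 rad/s
X_C = 1/(ωC) = 1360 Ω
Z = 2700 − j1360 Ω
|Z| = √(2700² + 1360²) = 3030 Ω
I = V/|Z| = 2.14 mA
V_C = I·|Z_C| = 0.00214 × 1360 = 2.91 V

2.91 V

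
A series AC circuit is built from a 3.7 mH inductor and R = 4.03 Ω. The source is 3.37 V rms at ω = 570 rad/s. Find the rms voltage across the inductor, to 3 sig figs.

1.56 V

X_L = ωL = 2.11 Ω
Z = 4.03 + j2.11 Ω
|Z| = √(4.03² + 2.11²) = 4.55 Ω
I = V/|Z| = 741 mA
V_L = I·|Z_L| = 0.741 × 2.11 = 1.56 V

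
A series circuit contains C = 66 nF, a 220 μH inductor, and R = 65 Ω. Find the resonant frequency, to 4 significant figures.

41.77 kHz

ω₀ = 1/√(LC) = 1/√(0.00022 × 6.6e-08) = 262400 rad/s
f₀ = ω₀/(2π) = 41.77 kHz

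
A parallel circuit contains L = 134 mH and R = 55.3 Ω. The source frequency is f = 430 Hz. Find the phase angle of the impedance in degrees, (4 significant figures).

8.685°

ω = 2πf = 2702 rad/s
X_L = ωL = 362.0 Ω
Parallel: admittances add. Y = 1/R + 1/(jωL)
Y = (0.01808 − j0.002762) S
|Y| = 0.01829 S → |Z| = 1/|Y| = 54.67 Ω, ∠Z = −∠Y = 8.685°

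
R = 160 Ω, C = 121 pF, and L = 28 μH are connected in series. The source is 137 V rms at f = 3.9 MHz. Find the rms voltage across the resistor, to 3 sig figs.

57.1 V

ω = 2πf = 2.45e+07 rad/s
X_L = ωL = 686 Ω
X_C = 1/(ωC) = 337 Ω
Net reactance X = X_L − X_C = 349 Ω
Z = 160 + j349 Ω
|Z| = √(160² + 349²) = 384 Ω
I = V/|Z| = 357 mA
V_R = I·|Z_R| = 0.357 × 160 = 57.1 V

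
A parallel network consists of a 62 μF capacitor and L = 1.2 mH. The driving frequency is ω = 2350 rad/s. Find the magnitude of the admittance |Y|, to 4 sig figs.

208.9 mS

X_L = ωL = 2.820 Ω
X_C = 1/(ωC) = 6.863 Ω
Parallel: admittances add. Y = 1/(jωL) + jωC
Y = (0 − j0.2089) S
|Y| = 0.2089 S → |Z| = 1/|Y| = 4.787 Ω, ∠Z = −∠Y = 90.00°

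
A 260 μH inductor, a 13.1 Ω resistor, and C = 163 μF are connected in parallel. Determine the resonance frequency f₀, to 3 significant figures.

773 Hz

ω₀ = 1/√(LC) = 1/√(0.00026 × 0.000163) = 4858 rad/s
f₀ = ω₀/(2π) = 773 Hz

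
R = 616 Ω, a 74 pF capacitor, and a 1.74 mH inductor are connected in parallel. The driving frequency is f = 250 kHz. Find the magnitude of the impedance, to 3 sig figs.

609 Ω

ω = 2πf = 1.571e+06 rad/s
X_L = ωL = 2730 Ω
X_C = 1/(ωC) = 8600 Ω
Parallel: admittances add. Y = 1/R + 1/(jωL) + jωC
Y = (0.00162 − j0.000250) S
|Y| = 0.00164 S → |Z| = 1/|Y| = 609 Ω, ∠Z = −∠Y = 8.74°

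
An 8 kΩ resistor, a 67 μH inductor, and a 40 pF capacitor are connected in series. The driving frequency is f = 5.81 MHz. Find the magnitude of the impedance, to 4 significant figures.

8192 Ω

ω = 2πf = 3.651e+07 rad/s
X_L = ωL = 2446 Ω
X_C = 1/(ωC) = 684.8 Ω
Net reactance X = X_L − X_C = 1761 Ω
Z = 8000 + j1761 Ω
|Z| = √(8000² + 1761²) = 8192 Ω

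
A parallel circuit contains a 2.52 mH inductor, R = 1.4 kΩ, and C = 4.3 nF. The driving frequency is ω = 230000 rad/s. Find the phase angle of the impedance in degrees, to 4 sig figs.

45.87°

X_L = ωL = 579.6 Ω
X_C = 1/(ωC) = 1011 Ω
Parallel: admittances add. Y = 1/R + 1/(jωL) + jωC
Y = (0.0007143 − j0.0007363) S
|Y| = 0.001026 S → |Z| = 1/|Y| = 974.8 Ω, ∠Z = −∠Y = 45.87°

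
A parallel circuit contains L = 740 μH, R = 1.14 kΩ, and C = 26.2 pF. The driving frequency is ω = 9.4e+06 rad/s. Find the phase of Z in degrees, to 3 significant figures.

X_L = ωL = 6960 Ω
X_C = 1/(ωC) = 4060 Ω
Parallel: admittances add. Y = 1/R + 1/(jωL) + jωC
Y = (0.000877 + j0.000103) S
|Y| = 0.000883 S → |Z| = 1/|Y| = 1130 Ω, ∠Z = −∠Y = -6.67°

-6.67°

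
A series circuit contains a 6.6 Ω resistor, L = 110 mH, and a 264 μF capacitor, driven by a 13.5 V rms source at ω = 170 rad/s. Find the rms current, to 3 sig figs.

1.80 A

X_L = ωL = 18.7 Ω
X_C = 1/(ωC) = 22.3 Ω
Net reactance X = X_L − X_C = -3.58 Ω
Z = 6.60 − j3.58 Ω
|Z| = √(6.60² + 3.58²) = 7.51 Ω
I = V/|Z| = 13.5/7.51 = 1.80 A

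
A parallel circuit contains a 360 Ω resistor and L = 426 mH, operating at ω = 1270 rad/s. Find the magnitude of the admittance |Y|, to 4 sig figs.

X_L = ωL = 541.0 Ω
Parallel: admittances add. Y = 1/R + 1/(jωL)
Y = (0.002778 − j0.001848) S
|Y| = 0.003337 S → |Z| = 1/|Y| = 299.7 Ω, ∠Z = −∠Y = 33.64°

3.337 mS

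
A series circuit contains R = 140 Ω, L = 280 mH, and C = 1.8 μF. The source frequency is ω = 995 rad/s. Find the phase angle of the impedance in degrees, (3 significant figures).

-63.4°

X_L = ωL = 279 Ω
X_C = 1/(ωC) = 558 Ω
Net reactance X = X_L − X_C = -280 Ω
Z = 140 − j280 Ω
|Z| = √(140² + 280²) = 313 Ω
∠Z = arctan(-280/140) = -63.4°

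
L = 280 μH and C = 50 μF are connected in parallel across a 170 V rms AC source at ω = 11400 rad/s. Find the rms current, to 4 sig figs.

X_L = ωL = 3.192 Ω
X_C = 1/(ωC) = 1.754 Ω
Parallel: admittances add. Y = 1/(jωL) + jωC
Y = (0 + j0.2567) S
|Y| = 0.2567 S → |Z| = 1/|Y| = 3.895 Ω, ∠Z = −∠Y = -90.00°
I = V/|Z| = 170/3.895 = 43.64 A

43.64 A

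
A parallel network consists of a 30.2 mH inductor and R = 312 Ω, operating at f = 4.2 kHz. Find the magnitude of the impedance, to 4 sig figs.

290.5 Ω

ω = 2πf = 26390 rad/s
X_L = ωL = 797.0 Ω
Parallel: admittances add. Y = 1/R + 1/(jωL)
Y = (0.003205 − j0.001255) S
|Y| = 0.003442 S → |Z| = 1/|Y| = 290.5 Ω, ∠Z = −∠Y = 21.38°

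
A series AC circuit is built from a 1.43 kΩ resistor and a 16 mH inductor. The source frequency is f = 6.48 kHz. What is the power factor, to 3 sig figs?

ω = 2πf = 40720 rad/s
X_L = ωL = 651 Ω
Z = 1430 + j651 Ω
|Z| = √(1430² + 651²) = 1570 Ω
∠Z = arctan(651/1430) = 24.5°
cos φ = cos(24.5°) = 0.910

0.910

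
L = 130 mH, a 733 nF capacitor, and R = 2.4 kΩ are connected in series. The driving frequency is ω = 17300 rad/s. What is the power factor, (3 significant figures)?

X_L = ωL = 2250 Ω
X_C = 1/(ωC) = 78.9 Ω
Net reactance X = X_L − X_C = 2170 Ω
Z = 2400 + j2170 Ω
|Z| = √(2400² + 2170²) = 3240 Ω
∠Z = arctan(2170/2400) = 42.1°
cos φ = cos(42.1°) = 0.742

0.742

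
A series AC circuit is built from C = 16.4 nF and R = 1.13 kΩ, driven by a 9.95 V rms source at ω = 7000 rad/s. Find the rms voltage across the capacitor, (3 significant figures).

X_C = 1/(ωC) = 8710 Ω
Z = 1130 − j8710 Ω
|Z| = √(1130² + 8710²) = 8780 Ω
I = V/|Z| = 1.13 mA
V_C = I·|Z_C| = 0.00113 × 8710 = 9.87 V

9.87 V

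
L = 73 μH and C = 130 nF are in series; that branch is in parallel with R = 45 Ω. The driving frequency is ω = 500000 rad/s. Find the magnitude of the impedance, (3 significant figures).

X_L = ωL = 36.5 Ω
X_C = 1/(ωC) = 15.4 Ω
Branch 1: Z₁ = R = 45.0 Ω
Branch 2 (series LC): Z₂ = j(X_L − X_C) = j21.1 Ω
Parallel: Z = Z₁Z₂/(Z₁+Z₂), |Z| = 19.1 Ω, ∠Z = 64.9°

19.1 Ω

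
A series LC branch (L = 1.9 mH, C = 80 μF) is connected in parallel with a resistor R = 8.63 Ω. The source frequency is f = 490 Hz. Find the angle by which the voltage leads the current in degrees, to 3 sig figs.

ω = 2πf = 3079 rad/s
X_L = ωL = 5.85 Ω
X_C = 1/(ωC) = 4.06 Ω
Branch 1: Z₁ = R = 8.63 Ω
Branch 2 (series LC): Z₂ = j(X_L − X_C) = j1.79 Ω
Parallel: Z = Z₁Z₂/(Z₁+Z₂), |Z| = 1.75 Ω, ∠Z = 78.3°

78.3°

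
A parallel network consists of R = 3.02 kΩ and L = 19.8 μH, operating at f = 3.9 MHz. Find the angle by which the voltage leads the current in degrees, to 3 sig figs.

ω = 2πf = 2.45e+07 rad/s
X_L = ωL = 485 Ω
Parallel: admittances add. Y = 1/R + 1/(jωL)
Y = (0.000331 − j0.00206) S
|Y| = 0.00209 S → |Z| = 1/|Y| = 479 Ω, ∠Z = −∠Y = 80.9°

80.9°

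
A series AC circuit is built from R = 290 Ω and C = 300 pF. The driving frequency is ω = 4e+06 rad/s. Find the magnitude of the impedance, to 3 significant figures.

882 Ω

X_C = 1/(ωC) = 833 Ω
Z = 290 − j833 Ω
|Z| = √(290² + 833²) = 882 Ω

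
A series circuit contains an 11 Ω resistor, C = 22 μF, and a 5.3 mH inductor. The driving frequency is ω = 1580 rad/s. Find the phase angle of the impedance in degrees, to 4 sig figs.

-61.66°

X_L = ωL = 8.374 Ω
X_C = 1/(ωC) = 28.77 Ω
Net reactance X = X_L − X_C = -20.39 Ω
Z = 11.00 − j20.39 Ω
|Z| = √(11.00² + 20.39²) = 23.17 Ω
∠Z = arctan(-20.39/11.00) = -61.66°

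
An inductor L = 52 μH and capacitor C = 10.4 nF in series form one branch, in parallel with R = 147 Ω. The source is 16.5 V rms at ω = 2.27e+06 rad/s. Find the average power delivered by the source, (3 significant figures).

X_L = ωL = 118 Ω
X_C = 1/(ωC) = 42.4 Ω
Branch 1: Z₁ = R = 147 Ω
Branch 2 (series LC): Z₂ = j(X_L − X_C) = j75.7 Ω
Parallel: Z = Z₁Z₂/(Z₁+Z₂), |Z| = 67.3 Ω, ∠Z = 62.8°
I = V/|Z| = 245 mA
P = VI cos φ = 16.5 × 0.245 × cos(62.8°) = 1.85 W

1.85 W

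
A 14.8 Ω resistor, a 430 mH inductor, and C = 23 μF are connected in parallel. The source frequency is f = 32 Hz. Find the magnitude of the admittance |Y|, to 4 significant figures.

ω = 2πf = 201.1 rad/s
X_L = ωL = 86.46 Ω
X_C = 1/(ωC) = 216.2 Ω
Parallel: admittances add. Y = 1/R + 1/(jωL) + jωC
Y = (0.06757 − j0.006942) S
|Y| = 0.06792 S → |Z| = 1/|Y| = 14.72 Ω, ∠Z = −∠Y = 5.866°

67.92 mS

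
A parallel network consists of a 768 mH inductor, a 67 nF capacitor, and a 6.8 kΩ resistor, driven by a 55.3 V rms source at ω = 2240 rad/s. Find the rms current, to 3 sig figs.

25.2 mA

X_L = ωL = 1720 Ω
X_C = 1/(ωC) = 6660 Ω
Parallel: admittances add. Y = 1/R + 1/(jωL) + jωC
Y = (0.000147 − j0.000431) S
|Y| = 0.000456 S → |Z| = 1/|Y| = 2190 Ω, ∠Z = −∠Y = 71.2°
I = V/|Z| = 55.3/2190 = 25.2 mA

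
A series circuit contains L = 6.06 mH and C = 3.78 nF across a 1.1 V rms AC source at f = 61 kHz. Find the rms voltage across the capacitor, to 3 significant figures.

0.465 V

ω = 2πf = 383300 rad/s
X_L = ωL = 2320 Ω
X_C = 1/(ωC) = 690 Ω
Net reactance X = X_L − X_C = 1630 Ω
Z = j1630 Ω
|Z| = √(0² + 1630²) = 1630 Ω
I = V/|Z| = 674 μA
V_C = I·|Z_C| = 0.000674 × 690 = 0.465 V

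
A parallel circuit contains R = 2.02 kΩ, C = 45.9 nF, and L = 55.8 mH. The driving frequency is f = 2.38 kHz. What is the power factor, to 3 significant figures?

0.695

ω = 2πf = 14950 rad/s
X_L = ωL = 834 Ω
X_C = 1/(ωC) = 1460 Ω
Parallel: admittances add. Y = 1/R + 1/(jωL) + jωC
Y = (0.000495 − j0.000512) S
|Y| = 0.000712 S → |Z| = 1/|Y| = 1400 Ω, ∠Z = −∠Y = 46.0°
cos φ = cos(46.0°) = 0.695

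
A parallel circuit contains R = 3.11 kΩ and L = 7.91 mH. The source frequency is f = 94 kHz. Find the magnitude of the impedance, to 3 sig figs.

ω = 2πf = 590600 rad/s
X_L = ωL = 4670 Ω
Parallel: admittances add. Y = 1/R + 1/(jωL)
Y = (0.000322 − j0.000214) S
|Y| = 0.000386 S → |Z| = 1/|Y| = 2590 Ω, ∠Z = −∠Y = 33.7°

2590 Ω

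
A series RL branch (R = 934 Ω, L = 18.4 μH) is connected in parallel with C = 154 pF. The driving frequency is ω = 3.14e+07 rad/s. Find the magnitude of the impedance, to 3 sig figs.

226 Ω

X_L = ωL = 578 Ω
X_C = 1/(ωC) = 207 Ω
Branch 1 (R+jX_L): Z₁ = 934 + j578 Ω, |Z₁| = 1100 Ω
Branch 2 (−jX_C): Z₂ = −j207 Ω
Parallel: Z = Z₁Z₂/(Z₁+Z₂), |Z| = 226 Ω, ∠Z = -79.9°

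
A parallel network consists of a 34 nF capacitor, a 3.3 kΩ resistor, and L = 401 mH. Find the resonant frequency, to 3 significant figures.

1.36 kHz

ω₀ = 1/√(LC) = 1/√(0.401 × 3.4e-08) = 8564 rad/s
f₀ = ω₀/(2π) = 1.36 kHz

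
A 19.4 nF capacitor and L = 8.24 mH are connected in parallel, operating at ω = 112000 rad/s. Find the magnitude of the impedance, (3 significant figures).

X_L = ωL = 923 Ω
X_C = 1/(ωC) = 460 Ω
Parallel: admittances add. Y = 1/(jωL) + jωC
Y = (0 + j0.00109) S
|Y| = 0.00109 S → |Z| = 1/|Y| = 918 Ω, ∠Z = −∠Y = -90.0°

918 Ω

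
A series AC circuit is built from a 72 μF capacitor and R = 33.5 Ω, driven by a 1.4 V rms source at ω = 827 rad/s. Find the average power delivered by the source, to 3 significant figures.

X_C = 1/(ωC) = 16.8 Ω
Z = 33.5 − j16.8 Ω
|Z| = √(33.5² + 16.8²) = 37.5 Ω
∠Z = arctan(-16.8/33.5) = -26.6°
I = V/|Z| = 37.4 mA
P = VI cos φ = 1.4 × 0.0374 × cos(-26.6°) = 46.8 mW

46.8 mW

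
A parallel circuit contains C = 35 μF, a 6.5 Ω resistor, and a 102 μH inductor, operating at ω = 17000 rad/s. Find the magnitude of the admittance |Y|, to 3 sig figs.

155 mS

X_L = ωL = 1.73 Ω
X_C = 1/(ωC) = 1.68 Ω
Parallel: admittances add. Y = 1/R + 1/(jωL) + jωC
Y = (0.154 + j0.0183) S
|Y| = 0.155 S → |Z| = 1/|Y| = 6.45 Ω, ∠Z = −∠Y = -6.78°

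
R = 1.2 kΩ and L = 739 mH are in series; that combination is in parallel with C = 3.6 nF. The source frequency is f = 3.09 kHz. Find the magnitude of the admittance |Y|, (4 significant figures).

ω = 2πf = 19420 rad/s
X_L = ωL = 14350 Ω
X_C = 1/(ωC) = 14310 Ω
Branch 1 (R+jX_L): Z₁ = 1200 + j14350 Ω, |Z₁| = 14400 Ω
Branch 2 (−jX_C): Z₂ = −j14310 Ω
Parallel: Z = Z₁Z₂/(Z₁+Z₂), |Z| = 171600 Ω, ∠Z = -6.708°
|Y| = 1/|Z| = 5.829 μS

5.829 μS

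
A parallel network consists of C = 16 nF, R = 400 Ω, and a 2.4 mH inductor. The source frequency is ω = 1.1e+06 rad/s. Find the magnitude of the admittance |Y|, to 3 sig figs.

X_L = ωL = 2640 Ω
X_C = 1/(ωC) = 56.8 Ω
Parallel: admittances add. Y = 1/R + 1/(jωL) + jωC
Y = (0.00250 + j0.0172) S
|Y| = 0.0174 S → |Z| = 1/|Y| = 57.5 Ω, ∠Z = −∠Y = -81.7°

17.4 mS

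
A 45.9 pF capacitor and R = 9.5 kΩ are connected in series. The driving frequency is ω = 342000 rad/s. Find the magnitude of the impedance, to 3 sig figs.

64400 Ω

X_C = 1/(ωC) = 63700 Ω
Z = 9500 − j63700 Ω
|Z| = √(9500² + 63700²) = 64400 Ω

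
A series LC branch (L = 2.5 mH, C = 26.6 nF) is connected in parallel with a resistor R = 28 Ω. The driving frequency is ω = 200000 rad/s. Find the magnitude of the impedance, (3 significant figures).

27.9 Ω

X_L = ωL = 500 Ω
X_C = 1/(ωC) = 188 Ω
Branch 1: Z₁ = R = 28.0 Ω
Branch 2 (series LC): Z₂ = j(X_L − X_C) = j312 Ω
Parallel: Z = Z₁Z₂/(Z₁+Z₂), |Z| = 27.9 Ω, ∠Z = 5.13°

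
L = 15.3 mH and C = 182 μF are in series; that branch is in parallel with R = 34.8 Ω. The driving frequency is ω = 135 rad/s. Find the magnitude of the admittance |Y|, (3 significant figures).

X_L = ωL = 2.07 Ω
X_C = 1/(ωC) = 40.7 Ω
Branch 1: Z₁ = R = 34.8 Ω
Branch 2 (series LC): Z₂ = j(X_L − X_C) = −j38.6 Ω
Parallel: Z = Z₁Z₂/(Z₁+Z₂), |Z| = 25.9 Ω, ∠Z = -42.0°
|Y| = 1/|Z| = 38.7 mS

38.7 mS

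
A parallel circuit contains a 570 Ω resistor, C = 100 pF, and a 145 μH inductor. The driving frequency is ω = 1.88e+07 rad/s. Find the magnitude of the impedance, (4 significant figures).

431.6 Ω

X_L = ωL = 2726 Ω
X_C = 1/(ωC) = 531.9 Ω
Parallel: admittances add. Y = 1/R + 1/(jωL) + jωC
Y = (0.001754 + j0.001513) S
|Y| = 0.002317 S → |Z| = 1/|Y| = 431.6 Ω, ∠Z = −∠Y = -40.78°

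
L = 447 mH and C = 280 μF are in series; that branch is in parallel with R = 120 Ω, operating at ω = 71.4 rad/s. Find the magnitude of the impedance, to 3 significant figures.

X_L = ωL = 31.9 Ω
X_C = 1/(ωC) = 50.0 Ω
Branch 1: Z₁ = R = 120 Ω
Branch 2 (series LC): Z₂ = j(X_L − X_C) = −j18.1 Ω
Parallel: Z = Z₁Z₂/(Z₁+Z₂), |Z| = 17.9 Ω, ∠Z = -81.4°

17.9 Ω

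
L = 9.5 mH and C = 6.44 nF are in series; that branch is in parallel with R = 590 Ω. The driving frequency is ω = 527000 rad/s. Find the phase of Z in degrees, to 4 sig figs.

7.137°

X_L = ωL = 5006 Ω
X_C = 1/(ωC) = 294.6 Ω
Branch 1: Z₁ = R = 590.0 Ω
Branch 2 (series LC): Z₂ = j(X_L − X_C) = j4712 Ω
Parallel: Z = Z₁Z₂/(Z₁+Z₂), |Z| = 585.4 Ω, ∠Z = 7.137°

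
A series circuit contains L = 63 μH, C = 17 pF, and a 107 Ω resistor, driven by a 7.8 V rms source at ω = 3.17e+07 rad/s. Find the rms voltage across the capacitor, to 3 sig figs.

81.6 V

X_L = ωL = 2000 Ω
X_C = 1/(ωC) = 1860 Ω
Net reactance X = X_L − X_C = 141 Ω
Z = 107 + j141 Ω
|Z| = √(107² + 141²) = 177 Ω
I = V/|Z| = 44.0 mA
V_C = I·|Z_C| = 0.0440 × 1860 = 81.6 V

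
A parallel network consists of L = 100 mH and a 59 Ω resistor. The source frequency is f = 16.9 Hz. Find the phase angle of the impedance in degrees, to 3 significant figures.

ω = 2πf = 106.2 rad/s
X_L = ωL = 10.6 Ω
Parallel: admittances add. Y = 1/R + 1/(jωL)
Y = (0.0169 − j0.0942) S
|Y| = 0.0957 S → |Z| = 1/|Y| = 10.5 Ω, ∠Z = −∠Y = 79.8°

79.8°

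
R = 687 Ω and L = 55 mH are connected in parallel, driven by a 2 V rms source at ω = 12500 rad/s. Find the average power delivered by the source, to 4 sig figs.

5.822 mW

X_L = ωL = 687.5 Ω
Parallel: admittances add. Y = 1/R + 1/(jωL)
Y = (0.001456 − j0.001455) S
|Y| = 0.002058 S → |Z| = 1/|Y| = 486.0 Ω, ∠Z = −∠Y = 44.98°
I = V/|Z| = 4.116 mA
P = VI cos φ = 2 × 0.004116 × cos(44.98°) = 5.822 mW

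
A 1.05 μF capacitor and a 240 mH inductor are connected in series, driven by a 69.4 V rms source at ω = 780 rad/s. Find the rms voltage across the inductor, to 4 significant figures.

12.57 V

X_L = ωL = 187.2 Ω
X_C = 1/(ωC) = 1221 Ω
Net reactance X = X_L − X_C = -1034 Ω
Z = − j1034 Ω
|Z| = √(0² + 1034²) = 1034 Ω
I = V/|Z| = 67.13 mA
V_L = I·|Z_L| = 0.06713 × 187.2 = 12.57 V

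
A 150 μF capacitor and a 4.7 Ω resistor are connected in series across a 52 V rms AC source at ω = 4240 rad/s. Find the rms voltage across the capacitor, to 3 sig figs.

16.5 V

X_C = 1/(ωC) = 1.57 Ω
Z = 4.70 − j1.57 Ω
|Z| = √(4.70² + 1.57²) = 4.96 Ω
I = V/|Z| = 10.5 A
V_C = I·|Z_C| = 10.5 × 1.57 = 16.5 V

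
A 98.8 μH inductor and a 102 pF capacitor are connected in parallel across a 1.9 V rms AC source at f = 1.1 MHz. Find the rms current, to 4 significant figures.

1.443 mA

ω = 2πf = 6.912e+06 rad/s
X_L = ωL = 682.9 Ω
X_C = 1/(ωC) = 1418 Ω
Parallel: admittances add. Y = 1/(jωL) + jωC
Y = (0 − j0.0007595) S
|Y| = 0.0007595 S → |Z| = 1/|Y| = 1317 Ω, ∠Z = −∠Y = 90.00°
I = V/|Z| = 1.9/1317 = 1.443 mA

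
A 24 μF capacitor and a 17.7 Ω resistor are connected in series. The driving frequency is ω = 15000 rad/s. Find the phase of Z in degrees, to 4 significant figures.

-8.919°

X_C = 1/(ωC) = 2.778 Ω
Z = 17.70 − j2.778 Ω
|Z| = √(17.70² + 2.778²) = 17.92 Ω
∠Z = arctan(-2.778/17.70) = -8.919°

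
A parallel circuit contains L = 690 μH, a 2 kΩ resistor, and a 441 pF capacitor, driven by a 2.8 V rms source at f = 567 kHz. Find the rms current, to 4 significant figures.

3.548 mA

ω = 2πf = 3.563e+06 rad/s
X_L = ωL = 2458 Ω
X_C = 1/(ωC) = 636.5 Ω
Parallel: admittances add. Y = 1/R + 1/(jωL) + jωC
Y = (0.0005000 + j0.001164) S
|Y| = 0.001267 S → |Z| = 1/|Y| = 789.2 Ω, ∠Z = −∠Y = -66.76°
I = V/|Z| = 2.8/789.2 = 3.548 mA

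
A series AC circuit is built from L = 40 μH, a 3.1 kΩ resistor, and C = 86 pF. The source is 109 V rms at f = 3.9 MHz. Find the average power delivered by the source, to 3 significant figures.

ω = 2πf = 2.45e+07 rad/s
X_L = ωL = 980 Ω
X_C = 1/(ωC) = 475 Ω
Net reactance X = X_L − X_C = 506 Ω
Z = 3100 + j506 Ω
|Z| = √(3100² + 506²) = 3140 Ω
∠Z = arctan(506/3100) = 9.26°
I = V/|Z| = 34.7 mA
P = VI cos φ = 109 × 0.0347 × cos(9.26°) = 3.73 W

3.73 W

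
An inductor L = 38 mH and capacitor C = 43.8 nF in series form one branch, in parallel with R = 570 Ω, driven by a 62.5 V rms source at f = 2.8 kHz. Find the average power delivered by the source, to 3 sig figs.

ω = 2πf = 17590 rad/s
X_L = ωL = 669 Ω
X_C = 1/(ωC) = 1300 Ω
Branch 1: Z₁ = R = 570 Ω
Branch 2 (series LC): Z₂ = j(X_L − X_C) = −j629 Ω
Parallel: Z = Z₁Z₂/(Z₁+Z₂), |Z| = 422 Ω, ∠Z = -42.2°
I = V/|Z| = 148 mA
P = VI cos φ = 62.5 × 0.148 × cos(-42.2°) = 6.85 W

6.85 W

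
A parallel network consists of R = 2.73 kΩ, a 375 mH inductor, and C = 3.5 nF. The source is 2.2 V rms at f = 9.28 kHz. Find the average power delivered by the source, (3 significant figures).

ω = 2πf = 58310 rad/s
X_L = ωL = 21900 Ω
X_C = 1/(ωC) = 4900 Ω
Parallel: admittances add. Y = 1/R + 1/(jωL) + jωC
Y = (0.000366 + j0.000158) S
|Y| = 0.000399 S → |Z| = 1/|Y| = 2510 Ω, ∠Z = −∠Y = -23.4°
I = V/|Z| = 878 μA
P = VI cos φ = 2.2 × 0.000878 × cos(-23.4°) = 1.77 mW

1.77 mW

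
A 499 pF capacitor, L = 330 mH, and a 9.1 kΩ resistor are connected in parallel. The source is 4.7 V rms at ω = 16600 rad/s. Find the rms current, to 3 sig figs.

968 μA

X_L = ωL = 5480 Ω
X_C = 1/(ωC) = 121000 Ω
Parallel: admittances add. Y = 1/R + 1/(jωL) + jωC
Y = (0.000110 − j0.000174) S
|Y| = 0.000206 S → |Z| = 1/|Y| = 4850 Ω, ∠Z = −∠Y = 57.8°
I = V/|Z| = 4.7/4850 = 968 μA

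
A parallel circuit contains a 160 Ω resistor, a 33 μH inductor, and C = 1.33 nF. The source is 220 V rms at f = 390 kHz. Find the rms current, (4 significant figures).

2.430 A

ω = 2πf = 2.45e+06 rad/s
X_L = ωL = 80.86 Ω
X_C = 1/(ωC) = 306.8 Ω
Parallel: admittances add. Y = 1/R + 1/(jωL) + jωC
Y = (0.006250 − j0.009107) S
|Y| = 0.01105 S → |Z| = 1/|Y| = 90.53 Ω, ∠Z = −∠Y = 55.54°
I = V/|Z| = 220/90.53 = 2.430 A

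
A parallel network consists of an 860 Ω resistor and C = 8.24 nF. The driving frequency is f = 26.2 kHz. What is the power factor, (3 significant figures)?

0.651

ω = 2πf = 164600 rad/s
X_C = 1/(ωC) = 737 Ω
Parallel: admittances add. Y = 1/R + jωC
Y = (0.00116 + j0.00136) S
|Y| = 0.00179 S → |Z| = 1/|Y| = 560 Ω, ∠Z = −∠Y = -49.4°
cos φ = cos(-49.4°) = 0.651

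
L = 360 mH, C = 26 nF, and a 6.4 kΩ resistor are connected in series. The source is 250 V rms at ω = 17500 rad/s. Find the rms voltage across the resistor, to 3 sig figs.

X_L = ωL = 6300 Ω
X_C = 1/(ωC) = 2200 Ω
Net reactance X = X_L − X_C = 4100 Ω
Z = 6400 + j4100 Ω
|Z| = √(6400² + 4100²) = 7600 Ω
I = V/|Z| = 32.9 mA
V_R = I·|Z_R| = 0.0329 × 6400 = 210 V

210 V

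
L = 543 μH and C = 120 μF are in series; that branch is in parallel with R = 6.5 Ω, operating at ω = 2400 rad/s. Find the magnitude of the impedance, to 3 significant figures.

2.06 Ω

X_L = ωL = 1.30 Ω
X_C = 1/(ωC) = 3.47 Ω
Branch 1: Z₁ = R = 6.50 Ω
Branch 2 (series LC): Z₂ = j(X_L − X_C) = −j2.17 Ω
Parallel: Z = Z₁Z₂/(Z₁+Z₂), |Z| = 2.06 Ω, ∠Z = -71.5°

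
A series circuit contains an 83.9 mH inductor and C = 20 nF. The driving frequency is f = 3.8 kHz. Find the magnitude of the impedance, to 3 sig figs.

ω = 2πf = 23880 rad/s
X_L = ωL = 2000 Ω
X_C = 1/(ωC) = 2090 Ω
Net reactance X = X_L − X_C = -90.9 Ω
Z = − j90.9 Ω
|Z| = √(0² + 90.9²) = 90.9 Ω

90.9 Ω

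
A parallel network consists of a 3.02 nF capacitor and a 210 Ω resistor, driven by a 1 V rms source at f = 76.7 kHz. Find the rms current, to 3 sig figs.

4.98 mA

ω = 2πf = 481900 rad/s
X_C = 1/(ωC) = 687 Ω
Parallel: admittances add. Y = 1/R + jωC
Y = (0.00476 + j0.00146) S
|Y| = 0.00498 S → |Z| = 1/|Y| = 201 Ω, ∠Z = −∠Y = -17.0°
I = V/|Z| = 1/201 = 4.98 mA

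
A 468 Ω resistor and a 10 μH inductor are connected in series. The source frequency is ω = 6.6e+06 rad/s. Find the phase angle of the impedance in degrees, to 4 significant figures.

8.027°

X_L = ωL = 66.00 Ω
Z = 468.0 + j66.00 Ω
|Z| = √(468.0² + 66.00²) = 472.6 Ω
∠Z = arctan(66.00/468.0) = 8.027°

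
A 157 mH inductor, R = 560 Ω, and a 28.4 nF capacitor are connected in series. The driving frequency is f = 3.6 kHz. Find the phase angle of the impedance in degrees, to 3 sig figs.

74.3°

ω = 2πf = 22620 rad/s
X_L = ωL = 3550 Ω
X_C = 1/(ωC) = 1560 Ω
Net reactance X = X_L − X_C = 1990 Ω
Z = 560 + j1990 Ω
|Z| = √(560² + 1990²) = 2070 Ω
∠Z = arctan(1990/560) = 74.3°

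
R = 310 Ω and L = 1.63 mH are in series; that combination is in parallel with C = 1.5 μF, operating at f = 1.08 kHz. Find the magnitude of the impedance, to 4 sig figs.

94.64 Ω

ω = 2πf = 6786 rad/s
X_L = ωL = 11.06 Ω
X_C = 1/(ωC) = 98.24 Ω
Branch 1 (R+jX_L): Z₁ = 310.0 + j11.06 Ω, |Z₁| = 310.2 Ω
Branch 2 (−jX_C): Z₂ = −j98.24 Ω
Parallel: Z = Z₁Z₂/(Z₁+Z₂), |Z| = 94.64 Ω, ∠Z = -72.25°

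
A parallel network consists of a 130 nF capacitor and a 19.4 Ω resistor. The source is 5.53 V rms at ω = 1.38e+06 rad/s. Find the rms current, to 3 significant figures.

X_C = 1/(ωC) = 5.57 Ω
Parallel: admittances add. Y = 1/R + jωC
Y = (0.0515 + j0.179) S
|Y| = 0.187 S → |Z| = 1/|Y| = 5.36 Ω, ∠Z = −∠Y = -74.0°
I = V/|Z| = 5.53/5.36 = 1.03 A

1.03 A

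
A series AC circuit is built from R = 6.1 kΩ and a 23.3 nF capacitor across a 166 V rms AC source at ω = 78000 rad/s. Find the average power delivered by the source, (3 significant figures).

4.48 W

X_C = 1/(ωC) = 550 Ω
Z = 6100 − j550 Ω
|Z| = √(6100² + 550²) = 6120 Ω
∠Z = arctan(-550/6100) = -5.15°
I = V/|Z| = 27.1 mA
P = VI cos φ = 166 × 0.0271 × cos(-5.15°) = 4.48 W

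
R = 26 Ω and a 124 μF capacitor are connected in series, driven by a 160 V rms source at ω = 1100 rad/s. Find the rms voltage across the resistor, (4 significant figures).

154.0 V

X_C = 1/(ωC) = 7.331 Ω
Z = 26.00 − j7.331 Ω
|Z| = √(26.00² + 7.331²) = 27.01 Ω
I = V/|Z| = 5.923 A
V_R = I·|Z_R| = 5.923 × 26.00 = 154.0 V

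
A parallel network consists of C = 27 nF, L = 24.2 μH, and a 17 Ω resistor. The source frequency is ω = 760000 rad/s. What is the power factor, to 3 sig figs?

0.867

X_L = ωL = 18.4 Ω
X_C = 1/(ωC) = 48.7 Ω
Parallel: admittances add. Y = 1/R + 1/(jωL) + jωC
Y = (0.0588 − j0.0339) S
|Y| = 0.0679 S → |Z| = 1/|Y| = 14.7 Ω, ∠Z = −∠Y = 29.9°
cos φ = cos(29.9°) = 0.867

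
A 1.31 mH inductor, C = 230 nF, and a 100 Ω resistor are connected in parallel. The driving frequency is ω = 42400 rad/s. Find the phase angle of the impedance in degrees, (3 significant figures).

X_L = ωL = 55.5 Ω
X_C = 1/(ωC) = 103 Ω
Parallel: admittances add. Y = 1/R + 1/(jωL) + jωC
Y = (0.0100 − j0.00825) S
|Y| = 0.0130 S → |Z| = 1/|Y| = 77.1 Ω, ∠Z = −∠Y = 39.5°

39.5°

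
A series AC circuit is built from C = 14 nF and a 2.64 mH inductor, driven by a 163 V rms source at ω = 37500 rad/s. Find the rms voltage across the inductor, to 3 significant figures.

X_L = ωL = 99.0 Ω
X_C = 1/(ωC) = 1900 Ω
Net reactance X = X_L − X_C = -1810 Ω
Z = − j1810 Ω
|Z| = √(0² + 1810²) = 1810 Ω
I = V/|Z| = 90.3 mA
V_L = I·|Z_L| = 0.0903 × 99.0 = 8.94 V

8.94 V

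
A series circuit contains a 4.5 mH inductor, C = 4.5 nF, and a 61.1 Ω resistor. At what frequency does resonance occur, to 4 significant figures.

ω₀ = 1/√(LC) = 1/√(0.0045 × 4.5e-09) = 222200 rad/s
f₀ = ω₀/(2π) = 35.37 kHz

35.37 kHz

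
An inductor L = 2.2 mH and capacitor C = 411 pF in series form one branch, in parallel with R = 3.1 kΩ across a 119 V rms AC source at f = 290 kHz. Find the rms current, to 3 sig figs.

ω = 2πf = 1.822e+06 rad/s
X_L = ωL = 4010 Ω
X_C = 1/(ωC) = 1340 Ω
Branch 1: Z₁ = R = 3100 Ω
Branch 2 (series LC): Z₂ = j(X_L − X_C) = j2670 Ω
Parallel: Z = Z₁Z₂/(Z₁+Z₂), |Z| = 2020 Ω, ∠Z = 49.2°
I = V/|Z| = 119/2020 = 58.8 mA

58.8 mA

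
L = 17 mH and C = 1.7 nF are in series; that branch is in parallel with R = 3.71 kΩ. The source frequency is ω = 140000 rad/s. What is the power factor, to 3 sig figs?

0.441

X_L = ωL = 2380 Ω
X_C = 1/(ωC) = 4200 Ω
Branch 1: Z₁ = R = 3710 Ω
Branch 2 (series LC): Z₂ = j(X_L − X_C) = −j1820 Ω
Parallel: Z = Z₁Z₂/(Z₁+Z₂), |Z| = 1640 Ω, ∠Z = -63.8°
cos φ = cos(-63.8°) = 0.441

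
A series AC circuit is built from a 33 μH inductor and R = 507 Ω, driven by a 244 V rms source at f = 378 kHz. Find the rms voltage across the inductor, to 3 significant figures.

37.3 V

ω = 2πf = 2.375e+06 rad/s
X_L = ωL = 78.4 Ω
Z = 507 + j78.4 Ω
|Z| = √(507² + 78.4²) = 513 Ω
I = V/|Z| = 476 mA
V_L = I·|Z_L| = 0.476 × 78.4 = 37.3 V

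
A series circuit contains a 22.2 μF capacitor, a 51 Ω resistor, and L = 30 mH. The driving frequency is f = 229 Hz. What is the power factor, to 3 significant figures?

0.974

ω = 2πf = 1439 rad/s
X_L = ωL = 43.2 Ω
X_C = 1/(ωC) = 31.3 Ω
Net reactance X = X_L − X_C = 11.9 Ω
Z = 51.0 + j11.9 Ω
|Z| = √(51.0² + 11.9²) = 52.4 Ω
∠Z = arctan(11.9/51.0) = 13.1°
cos φ = cos(13.1°) = 0.974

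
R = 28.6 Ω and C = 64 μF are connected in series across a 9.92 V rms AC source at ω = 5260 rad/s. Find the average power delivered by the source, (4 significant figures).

X_C = 1/(ωC) = 2.971 Ω
Z = 28.60 − j2.971 Ω
|Z| = √(28.60² + 2.971²) = 28.75 Ω
∠Z = arctan(-2.971/28.60) = -5.930°
I = V/|Z| = 345.0 mA
P = VI cos φ = 9.92 × 0.3450 × cos(-5.930°) = 3.404 W

3.404 W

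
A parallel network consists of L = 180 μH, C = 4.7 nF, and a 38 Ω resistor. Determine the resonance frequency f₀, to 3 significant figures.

ω₀ = 1/√(LC) = 1/√(0.00018 × 4.7e-09) = 1.087e+06 rad/s
f₀ = ω₀/(2π) = 173 kHz

173 kHz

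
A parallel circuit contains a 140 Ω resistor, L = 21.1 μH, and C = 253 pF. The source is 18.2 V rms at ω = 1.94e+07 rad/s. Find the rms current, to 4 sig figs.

137.5 mA

X_L = ωL = 409.3 Ω
X_C = 1/(ωC) = 203.7 Ω
Parallel: admittances add. Y = 1/R + 1/(jωL) + jωC
Y = (0.007143 + j0.002465) S
|Y| = 0.007556 S → |Z| = 1/|Y| = 132.3 Ω, ∠Z = −∠Y = -19.04°
I = V/|Z| = 18.2/132.3 = 137.5 mA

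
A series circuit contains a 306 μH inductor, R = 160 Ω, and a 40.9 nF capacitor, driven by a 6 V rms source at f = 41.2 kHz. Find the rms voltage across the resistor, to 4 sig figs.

5.973 V

ω = 2πf = 258900 rad/s
X_L = ωL = 79.21 Ω
X_C = 1/(ωC) = 94.45 Ω
Net reactance X = X_L − X_C = -15.24 Ω
Z = 160.0 − j15.24 Ω
|Z| = √(160.0² + 15.24²) = 160.7 Ω
I = V/|Z| = 37.33 mA
V_R = I·|Z_R| = 0.03733 × 160.0 = 5.973 V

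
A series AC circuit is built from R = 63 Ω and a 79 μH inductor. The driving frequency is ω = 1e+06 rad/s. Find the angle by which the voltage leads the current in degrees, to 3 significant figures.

X_L = ωL = 79.0 Ω
Z = 63.0 + j79.0 Ω
|Z| = √(63.0² + 79.0²) = 101 Ω
∠Z = arctan(79.0/63.0) = 51.4°

51.4°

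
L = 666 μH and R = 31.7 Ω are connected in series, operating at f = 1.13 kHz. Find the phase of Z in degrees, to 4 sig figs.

8.484°

ω = 2πf = 7100 rad/s
X_L = ωL = 4.729 Ω
Z = 31.70 + j4.729 Ω
|Z| = √(31.70² + 4.729²) = 32.05 Ω
∠Z = arctan(4.729/31.70) = 8.484°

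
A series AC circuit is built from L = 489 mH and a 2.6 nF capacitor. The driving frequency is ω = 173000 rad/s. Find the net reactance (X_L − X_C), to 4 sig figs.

82370 Ω

X_L = ωL = 84600 Ω
X_C = 1/(ωC) = 2223 Ω
X = 84600 − 2223 = 82370 Ω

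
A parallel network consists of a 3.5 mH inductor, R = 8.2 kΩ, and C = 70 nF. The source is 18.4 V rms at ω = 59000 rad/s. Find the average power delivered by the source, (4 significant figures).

41.29 mW

X_L = ωL = 206.5 Ω
X_C = 1/(ωC) = 242.1 Ω
Parallel: admittances add. Y = 1/R + 1/(jωL) + jωC
Y = (0.0001220 − j0.0007126) S
|Y| = 0.0007230 S → |Z| = 1/|Y| = 1383 Ω, ∠Z = −∠Y = 80.29°
I = V/|Z| = 13.30 mA
P = VI cos φ = 18.4 × 0.01330 × cos(80.29°) = 41.29 mW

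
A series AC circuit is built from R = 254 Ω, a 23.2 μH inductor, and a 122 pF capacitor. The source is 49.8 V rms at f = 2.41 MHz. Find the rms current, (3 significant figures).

157 mA

ω = 2πf = 1.514e+07 rad/s
X_L = ωL = 351 Ω
X_C = 1/(ωC) = 541 Ω
Net reactance X = X_L − X_C = -190 Ω
Z = 254 − j190 Ω
|Z| = √(254² + 190²) = 317 Ω
I = V/|Z| = 49.8/317 = 157 mA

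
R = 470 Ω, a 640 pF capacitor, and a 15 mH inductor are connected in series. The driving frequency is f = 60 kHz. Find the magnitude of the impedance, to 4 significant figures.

ω = 2πf = 377000 rad/s
X_L = ωL = 5655 Ω
X_C = 1/(ωC) = 4145 Ω
Net reactance X = X_L − X_C = 1510 Ω
Z = 470.0 + j1510 Ω
|Z| = √(470.0² + 1510²) = 1582 Ω

1582 Ω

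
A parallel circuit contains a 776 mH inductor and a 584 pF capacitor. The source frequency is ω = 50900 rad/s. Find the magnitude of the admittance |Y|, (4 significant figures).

4.408 μS

X_L = ωL = 39500 Ω
X_C = 1/(ωC) = 33640 Ω
Parallel: admittances add. Y = 1/(jωL) + jωC
Y = (0 + j4.408e-06) S
|Y| = 4.408e-06 S → |Z| = 1/|Y| = 226900 Ω, ∠Z = −∠Y = -90.00°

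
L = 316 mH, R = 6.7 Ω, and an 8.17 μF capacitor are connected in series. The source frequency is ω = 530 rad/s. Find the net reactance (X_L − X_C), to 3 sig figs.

-63.5 Ω

X_L = ωL = 167 Ω
X_C = 1/(ωC) = 231 Ω
X = 167 − 231 = -63.5 Ω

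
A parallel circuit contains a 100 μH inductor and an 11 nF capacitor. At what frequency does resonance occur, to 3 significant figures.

ω₀ = 1/√(LC) = 1/√(0.0001 × 1.1e-08) = 953500 rad/s
f₀ = ω₀/(2π) = 152 kHz

152 kHz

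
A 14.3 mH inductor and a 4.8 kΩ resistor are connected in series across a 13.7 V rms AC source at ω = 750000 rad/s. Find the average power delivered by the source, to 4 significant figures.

X_L = ωL = 10720 Ω
Z = 4800 + j10720 Ω
|Z| = √(4800² + 10720²) = 11750 Ω
∠Z = arctan(10720/4800) = 65.89°
I = V/|Z| = 1.166 mA
P = VI cos φ = 13.7 × 0.001166 × cos(65.89°) = 6.525 mW

6.525 mW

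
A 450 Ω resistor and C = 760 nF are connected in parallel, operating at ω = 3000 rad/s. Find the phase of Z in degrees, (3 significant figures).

-45.7°

X_C = 1/(ωC) = 439 Ω
Parallel: admittances add. Y = 1/R + jωC
Y = (0.00222 + j0.00228) S
|Y| = 0.00318 S → |Z| = 1/|Y| = 314 Ω, ∠Z = −∠Y = -45.7°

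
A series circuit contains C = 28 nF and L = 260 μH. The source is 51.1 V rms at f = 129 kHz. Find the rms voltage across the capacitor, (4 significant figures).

ω = 2πf = 810500 rad/s
X_L = ωL = 210.7 Ω
X_C = 1/(ωC) = 44.06 Ω
Net reactance X = X_L − X_C = 166.7 Ω
Z = j166.7 Ω
|Z| = √(0² + 166.7²) = 166.7 Ω
I = V/|Z| = 306.6 mA
V_C = I·|Z_C| = 0.3066 × 44.06 = 13.51 V

13.51 V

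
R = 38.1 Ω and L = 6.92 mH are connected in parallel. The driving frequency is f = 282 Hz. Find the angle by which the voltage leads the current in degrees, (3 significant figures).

72.2°

ω = 2πf = 1772 rad/s
X_L = ωL = 12.3 Ω
Parallel: admittances add. Y = 1/R + 1/(jωL)
Y = (0.0262 − j0.0816) S
|Y| = 0.0857 S → |Z| = 1/|Y| = 11.7 Ω, ∠Z = −∠Y = 72.2°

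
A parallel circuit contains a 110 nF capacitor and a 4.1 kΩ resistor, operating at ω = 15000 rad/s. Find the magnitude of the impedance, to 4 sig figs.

599.5 Ω

X_C = 1/(ωC) = 606.1 Ω
Parallel: admittances add. Y = 1/R + jωC
Y = (0.0002439 + j0.001650) S
|Y| = 0.001668 S → |Z| = 1/|Y| = 599.5 Ω, ∠Z = −∠Y = -81.59°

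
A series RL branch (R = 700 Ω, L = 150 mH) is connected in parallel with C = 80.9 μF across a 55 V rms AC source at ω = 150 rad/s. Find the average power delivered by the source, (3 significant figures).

X_L = ωL = 22.5 Ω
X_C = 1/(ωC) = 82.4 Ω
Branch 1 (R+jX_L): Z₁ = 700 + j22.5 Ω, |Z₁| = 700 Ω
Branch 2 (−jX_C): Z₂ = −j82.4 Ω
Parallel: Z = Z₁Z₂/(Z₁+Z₂), |Z| = 82.1 Ω, ∠Z = -83.3°
I = V/|Z| = 670 mA
P = VI cos φ = 55 × 0.670 × cos(-83.3°) = 4.32 W

4.32 W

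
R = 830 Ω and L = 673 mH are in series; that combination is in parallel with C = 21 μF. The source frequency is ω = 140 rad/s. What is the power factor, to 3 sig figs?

X_L = ωL = 94.2 Ω
X_C = 1/(ωC) = 340 Ω
Branch 1 (R+jX_L): Z₁ = 830 + j94.2 Ω, |Z₁| = 835 Ω
Branch 2 (−jX_C): Z₂ = −j340 Ω
Parallel: Z = Z₁Z₂/(Z₁+Z₂), |Z| = 328 Ω, ∠Z = -67.0°
cos φ = cos(-67.0°) = 0.390

0.390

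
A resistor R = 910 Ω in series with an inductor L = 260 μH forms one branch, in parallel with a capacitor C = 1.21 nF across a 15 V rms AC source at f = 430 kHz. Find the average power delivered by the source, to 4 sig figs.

154.9 mW

ω = 2πf = 2.702e+06 rad/s
X_L = ωL = 702.5 Ω
X_C = 1/(ωC) = 305.9 Ω
Branch 1 (R+jX_L): Z₁ = 910.0 + j702.5 Ω, |Z₁| = 1150 Ω
Branch 2 (−jX_C): Z₂ = −j305.9 Ω
Parallel: Z = Z₁Z₂/(Z₁+Z₂), |Z| = 354.2 Ω, ∠Z = -75.88°
I = V/|Z| = 42.34 mA
P = VI cos φ = 15 × 0.04234 × cos(-75.88°) = 154.9 mW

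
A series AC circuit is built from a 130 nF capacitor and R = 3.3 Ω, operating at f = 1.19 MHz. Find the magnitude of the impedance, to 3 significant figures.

ω = 2πf = 7.477e+06 rad/s
X_C = 1/(ωC) = 1.03 Ω
Z = 3.30 − j1.03 Ω
|Z| = √(3.30² + 1.03²) = 3.46 Ω

3.46 Ω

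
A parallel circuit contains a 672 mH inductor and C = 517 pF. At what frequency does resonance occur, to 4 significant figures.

ω₀ = 1/√(LC) = 1/√(0.672 × 5.17e-10) = 53650 rad/s
f₀ = ω₀/(2π) = 8.539 kHz

8.539 kHz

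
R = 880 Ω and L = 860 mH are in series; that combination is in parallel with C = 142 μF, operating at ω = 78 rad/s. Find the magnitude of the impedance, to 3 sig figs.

X_L = ωL = 67.1 Ω
X_C = 1/(ωC) = 90.3 Ω
Branch 1 (R+jX_L): Z₁ = 880 + j67.1 Ω, |Z₁| = 883 Ω
Branch 2 (−jX_C): Z₂ = −j90.3 Ω
Parallel: Z = Z₁Z₂/(Z₁+Z₂), |Z| = 90.5 Ω, ∠Z = -84.1°

90.5 Ω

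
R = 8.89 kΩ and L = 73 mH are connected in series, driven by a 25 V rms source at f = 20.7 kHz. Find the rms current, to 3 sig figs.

1.92 mA

ω = 2πf = 130100 rad/s
X_L = ωL = 9490 Ω
Z = 8890 + j9490 Ω
|Z| = √(8890² + 9490²) = 13000 Ω
I = V/|Z| = 25/13000 = 1.92 mA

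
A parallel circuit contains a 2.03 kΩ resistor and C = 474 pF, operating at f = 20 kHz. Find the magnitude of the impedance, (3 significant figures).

2020 Ω

ω = 2πf = 125700 rad/s
X_C = 1/(ωC) = 16800 Ω
Parallel: admittances add. Y = 1/R + jωC
Y = (0.000493 + j5.96e-05) S
|Y| = 0.000496 S → |Z| = 1/|Y| = 2020 Ω, ∠Z = −∠Y = -6.89°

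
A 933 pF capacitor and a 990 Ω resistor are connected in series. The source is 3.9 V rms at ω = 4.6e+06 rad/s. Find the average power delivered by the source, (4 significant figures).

X_C = 1/(ωC) = 233.0 Ω
Z = 990.0 − j233.0 Ω
|Z| = √(990.0² + 233.0²) = 1017 Ω
∠Z = arctan(-233.0/990.0) = -13.24°
I = V/|Z| = 3.835 mA
P = VI cos φ = 3.9 × 0.003835 × cos(-13.24°) = 14.56 mW

14.56 mW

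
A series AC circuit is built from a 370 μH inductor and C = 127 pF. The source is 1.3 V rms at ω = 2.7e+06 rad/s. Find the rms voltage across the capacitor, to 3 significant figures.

1.98 V

X_L = ωL = 999 Ω
X_C = 1/(ωC) = 2920 Ω
Net reactance X = X_L − X_C = -1920 Ω
Z = − j1920 Ω
|Z| = √(0² + 1920²) = 1920 Ω
I = V/|Z| = 678 μA
V_C = I·|Z_C| = 0.000678 × 2920 = 1.98 V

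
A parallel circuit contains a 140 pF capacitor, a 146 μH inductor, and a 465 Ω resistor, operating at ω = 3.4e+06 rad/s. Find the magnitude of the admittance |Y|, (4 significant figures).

X_L = ωL = 496.4 Ω
X_C = 1/(ωC) = 2101 Ω
Parallel: admittances add. Y = 1/R + 1/(jωL) + jωC
Y = (0.002151 − j0.001539) S
|Y| = 0.002644 S → |Z| = 1/|Y| = 378.2 Ω, ∠Z = −∠Y = 35.58°

2.644 mS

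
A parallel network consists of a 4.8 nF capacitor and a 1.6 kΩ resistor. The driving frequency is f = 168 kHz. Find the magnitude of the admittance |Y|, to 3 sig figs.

ω = 2πf = 1.056e+06 rad/s
X_C = 1/(ωC) = 197 Ω
Parallel: admittances add. Y = 1/R + jωC
Y = (0.000625 + j0.00507) S
|Y| = 0.00511 S → |Z| = 1/|Y| = 196 Ω, ∠Z = −∠Y = -83.0°

5.11 mS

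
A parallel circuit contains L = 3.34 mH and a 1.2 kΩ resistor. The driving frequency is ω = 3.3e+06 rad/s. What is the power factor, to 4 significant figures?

X_L = ωL = 11020 Ω
Parallel: admittances add. Y = 1/R + 1/(jωL)
Y = (0.0008333 − j9.073e-05) S
|Y| = 0.0008383 S → |Z| = 1/|Y| = 1193 Ω, ∠Z = −∠Y = 6.213°
cos φ = cos(6.213°) = 0.9941

0.9941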